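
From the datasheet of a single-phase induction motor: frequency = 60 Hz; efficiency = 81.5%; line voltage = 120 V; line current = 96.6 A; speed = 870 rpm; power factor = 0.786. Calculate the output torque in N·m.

P_in = V·I·cosφ = 120 × 96.6 × 0.786 = 9111 W
P_out = η·P_in = 0.815 × 9111 = 7425 W
n = 870 rpm
ω = 2π×870/60 = 91.11 rad/s
τ = P_out/ω = 7425/91.11 = 81.5 N·m

81.5 N·m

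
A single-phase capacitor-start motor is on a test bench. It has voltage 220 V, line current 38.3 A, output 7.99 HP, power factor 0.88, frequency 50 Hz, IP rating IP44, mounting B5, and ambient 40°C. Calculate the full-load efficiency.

P_out = 7.99 × 746 = 5961 W
P_in = V·I·cosφ = 220 × 38.3 × 0.88 = 7415 W
η = P_out / P_in = 5961 / 7415 = 0.804 = 80.4%

80.4 %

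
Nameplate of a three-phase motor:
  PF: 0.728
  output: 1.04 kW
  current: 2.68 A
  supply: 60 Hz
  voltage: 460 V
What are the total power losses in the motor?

P_in = √3·V·I·cosφ = 1.732×460×2.68×0.728 = 1554 W
P_out = 1040 W
Losses = P_in − P_out = 1554 − 1040 = 514 W

514 W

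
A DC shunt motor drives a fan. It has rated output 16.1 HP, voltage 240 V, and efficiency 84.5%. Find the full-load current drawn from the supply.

59.2 A

P_out = 16.1 × 746 = 12011 W
P_in = P_out / η = 12011 / 0.845 = 14214 W
I = P_in / V = 14214 / 240 = 59.2 A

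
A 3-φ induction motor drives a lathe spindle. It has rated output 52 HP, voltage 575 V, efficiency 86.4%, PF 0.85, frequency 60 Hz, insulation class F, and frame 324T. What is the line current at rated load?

53 A

P_out = 52 × 746 = 38792 W
P_in = P_out / η = 38792 / 0.864 = 44898 W
I_L = P_in / (√3·V_L·cosφ) = 44898 / (1.732 × 575 × 0.85) = 53 A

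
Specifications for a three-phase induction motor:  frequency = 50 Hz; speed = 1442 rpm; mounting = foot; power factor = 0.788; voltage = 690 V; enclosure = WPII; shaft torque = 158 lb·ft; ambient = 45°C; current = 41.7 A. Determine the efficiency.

τ = 158 lb·ft × 1.356 = 214.2 N·m
ω = 2π × 1442/60 = 151 rad/s; P_out = τω = 214.2 × 151 = 32344 W
P_in = √3·V_L·I_L·cosφ = 1.732 × 690 × 41.7 × 0.788 = 39270 W
η = P_out / P_in = 32344 / 39270 = 0.824 = 82.4%

82.4 %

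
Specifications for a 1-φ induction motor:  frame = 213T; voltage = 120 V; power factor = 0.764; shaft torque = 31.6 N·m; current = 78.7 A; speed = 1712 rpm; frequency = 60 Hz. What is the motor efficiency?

ω = 2π × 1712/60 = 179.3 rad/s; P_out = τω = 31.6 × 179.3 = 5666 W
P_in = V·I·cosφ = 120 × 78.7 × 0.764 = 7215 W
η = P_out / P_in = 5666 / 7215 = 0.785 = 78.5%

78.5 %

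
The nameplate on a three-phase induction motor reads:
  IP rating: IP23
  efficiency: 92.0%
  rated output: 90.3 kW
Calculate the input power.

98.2 kW

P_out = 90300 W
P_in = P_out/η = 90300/0.92 = 98152 W = 98.2 kW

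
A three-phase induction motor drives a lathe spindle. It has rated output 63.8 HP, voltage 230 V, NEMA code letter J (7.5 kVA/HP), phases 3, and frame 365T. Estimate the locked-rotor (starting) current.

1200 A

S_LR = 7.5 × 63.8 = 478.5 kVA
I_LR = S_LR/(√3·V_L) = 478500/(1.732×230) = 1200 A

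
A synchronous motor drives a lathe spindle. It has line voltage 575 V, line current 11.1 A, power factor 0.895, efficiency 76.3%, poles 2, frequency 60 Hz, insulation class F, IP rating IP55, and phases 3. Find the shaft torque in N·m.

20 N·m

P_in = √3·V·I·cosφ = 1.732 × 575 × 11.1 × 0.895 = 9894 W
P_out = η·P_in = 0.763 × 9894 = 7549 W
n = n_s = 120×60/2 = 3600 rpm (synchronous)
ω = 2π×3600/60 = 377 rad/s
τ = P_out/ω = 7549/377 = 20 N·m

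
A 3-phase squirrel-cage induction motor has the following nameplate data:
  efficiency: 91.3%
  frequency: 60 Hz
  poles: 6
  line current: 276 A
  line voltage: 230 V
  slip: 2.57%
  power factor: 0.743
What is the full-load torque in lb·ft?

449 lb·ft

P_in = √3·V·I·cosφ = 1.732 × 230 × 276 × 0.743 = 81691 W
P_out = η·P_in = 0.913 × 81691 = 74584 W
n_s = 120×60/6 = 1200 rpm; n = 1200×(1−0.0257) = 1169 rpm
ω = 2π×1169/60 = 122.4 rad/s
τ = P_out/ω = 74584/122.4 = 609.3 N·m
In lb·ft: 609.3/1.356 = 449 lb·ft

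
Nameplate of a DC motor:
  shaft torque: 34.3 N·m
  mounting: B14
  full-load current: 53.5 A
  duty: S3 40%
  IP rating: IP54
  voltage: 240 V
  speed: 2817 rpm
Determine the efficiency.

78.8 %

ω = 2π × 2817/60 = 295 rad/s; P_out = τω = 34.3 × 295 = 10119 W
P_in = V·I = 240 × 53.5 = 12840 W
η = P_out / P_in = 10119 / 12840 = 0.788 = 78.8%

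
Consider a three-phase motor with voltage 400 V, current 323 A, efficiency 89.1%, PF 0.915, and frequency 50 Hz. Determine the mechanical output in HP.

P_in = √3·V·I·cosφ = 1.732 × 400 × 323 × 0.915 = 204754 W
P_out = η·P_in = 0.891 × 204754 = 182436 W
= 182436/746 = 245 HP

245 HP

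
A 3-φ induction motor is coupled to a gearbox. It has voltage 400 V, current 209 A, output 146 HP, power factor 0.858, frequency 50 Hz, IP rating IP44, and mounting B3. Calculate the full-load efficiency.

P_out = 146 × 746 = 108916 W
P_in = √3·V_L·I_L·cosφ = 1.732 × 400 × 209 × 0.858 = 124234 W
η = P_out / P_in = 108916 / 124234 = 0.877 = 87.7%

87.7 %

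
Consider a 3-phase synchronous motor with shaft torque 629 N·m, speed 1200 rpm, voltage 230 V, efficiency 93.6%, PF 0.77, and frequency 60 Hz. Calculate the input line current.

ω = 2π×1200/60 = 125.7 rad/s; P_out = τω = 629 × 125.7 = 79065 W
P_in = P_out / η = 79065 / 0.936 = 84471 W
I_L = P_in / (√3·V_L·cosφ) = 84471 / (1.732 × 230 × 0.77) = 275 A

275 A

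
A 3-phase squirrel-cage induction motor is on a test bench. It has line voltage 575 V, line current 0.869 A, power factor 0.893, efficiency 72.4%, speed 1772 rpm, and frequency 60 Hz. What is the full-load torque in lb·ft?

P_in = √3·V·I·cosφ = 1.732 × 575 × 0.869 × 0.893 = 773 W
P_out = η·P_in = 0.724 × 773 = 560 W
n = 1772 rpm
ω = 2π×1772/60 = 185.6 rad/s
τ = P_out/ω = 560/185.6 = 3.017 N·m
In lb·ft: 3.017/1.356 = 2.22 lb·ft

2.22 lb·ft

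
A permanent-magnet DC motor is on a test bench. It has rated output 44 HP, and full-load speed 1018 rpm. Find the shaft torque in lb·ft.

227 lb·ft

P_out = 44 × 746 = 32824 W
ω = 2π × 1018/60 = 106.6 rad/s
τ = P_out/ω = 32824/106.6 = 307.9 N·m
In lb·ft: 307.9/1.356 = 227 lb·ft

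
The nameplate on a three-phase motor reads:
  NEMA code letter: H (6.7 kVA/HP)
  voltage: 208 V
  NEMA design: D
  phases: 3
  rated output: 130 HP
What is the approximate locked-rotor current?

S_LR = 6.7 × 130 = 871 kVA
I_LR = S_LR/(√3·V_L) = 871000/(1.732×208) = 2420 A

2420 A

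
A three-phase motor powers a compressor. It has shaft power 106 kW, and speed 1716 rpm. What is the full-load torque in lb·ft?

ω = 2π × 1716/60 = 179.7 rad/s
τ = P/ω = 106000/179.7 = 589.9 N·m
In lb·ft: 589.9/1.356 = 435 lb·ft

435 lb·ft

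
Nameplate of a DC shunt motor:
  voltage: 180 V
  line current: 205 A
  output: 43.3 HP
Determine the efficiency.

87.5 %

P_out = 43.3 × 746 = 32302 W
P_in = V·I = 180 × 205 = 36900 W
η = P_out / P_in = 32302 / 36900 = 0.875 = 87.5%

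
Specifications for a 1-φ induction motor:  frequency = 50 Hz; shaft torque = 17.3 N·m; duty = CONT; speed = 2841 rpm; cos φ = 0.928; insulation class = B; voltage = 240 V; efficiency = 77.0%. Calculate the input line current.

ω = 2π×2841/60 = 297.5 rad/s; P_out = τω = 17.3 × 297.5 = 5147 W
P_in = P_out / η = 5147 / 0.770 = 6684 W
I = P_in / (V·cosφ) = 6684 / (240 × 0.928) = 30 A

30 A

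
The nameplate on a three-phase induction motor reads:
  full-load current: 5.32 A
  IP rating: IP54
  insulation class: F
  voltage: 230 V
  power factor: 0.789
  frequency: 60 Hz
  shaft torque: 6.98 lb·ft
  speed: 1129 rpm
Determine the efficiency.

τ = 6.98 lb·ft × 1.356 = 9.465 N·m
ω = 2π × 1129/60 = 118.2 rad/s; P_out = τω = 9.465 × 118.2 = 1119 W
P_in = √3·V_L·I_L·cosφ = 1.732 × 230 × 5.32 × 0.789 = 1672 W
η = P_out / P_in = 1119 / 1672 = 0.669 = 66.9%

66.9 %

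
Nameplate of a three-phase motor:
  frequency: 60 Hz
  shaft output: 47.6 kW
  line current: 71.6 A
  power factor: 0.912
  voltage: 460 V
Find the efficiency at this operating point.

91.5 %

P_out = 47.6 kW = 47600 W
P_in = √3·V_L·I_L·cosφ = 1.732 × 460 × 71.6 × 0.912 = 52025 W
η = P_out / P_in = 47600 / 52025 = 0.915 = 91.5%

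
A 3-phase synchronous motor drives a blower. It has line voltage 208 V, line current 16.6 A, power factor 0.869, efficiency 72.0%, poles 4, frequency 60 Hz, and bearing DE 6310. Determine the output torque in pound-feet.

14.6 lb·ft

P_in = √3·V·I·cosφ = 1.732 × 208 × 16.6 × 0.869 = 5197 W
P_out = η·P_in = 0.72 × 5197 = 3742 W
n = n_s = 120×60/4 = 1800 rpm (synchronous)
ω = 2π×1800/60 = 188.5 rad/s
τ = P_out/ω = 3742/188.5 = 19.85 N·m
In lb·ft: 19.85/1.356 = 14.6 lb·ft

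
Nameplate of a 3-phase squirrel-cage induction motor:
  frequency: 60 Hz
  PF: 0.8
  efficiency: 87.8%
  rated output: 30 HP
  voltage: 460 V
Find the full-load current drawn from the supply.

P_out = 30 × 746 = 22380 W
P_in = P_out / η = 22380 / 0.878 = 25490 W
I_L = P_in / (√3·V_L·cosφ) = 25490 / (1.732 × 460 × 0.8) = 40 A

40 A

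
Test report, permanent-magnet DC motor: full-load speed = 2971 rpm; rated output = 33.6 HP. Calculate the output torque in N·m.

80.6 N·m

P_out = 33.6 × 746 = 25066 W
ω = 2π × 2971/60 = 311.1 rad/s
τ = P_out/ω = 25066/311.1 = 80.6 N·m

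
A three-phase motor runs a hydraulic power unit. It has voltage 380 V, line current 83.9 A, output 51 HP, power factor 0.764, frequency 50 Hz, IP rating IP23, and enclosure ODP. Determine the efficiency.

P_out = 51 × 746 = 38046 W
P_in = √3·V_L·I_L·cosφ = 1.732 × 380 × 83.9 × 0.764 = 42188 W
η = P_out / P_in = 38046 / 42188 = 0.902 = 90.2%

90.2 %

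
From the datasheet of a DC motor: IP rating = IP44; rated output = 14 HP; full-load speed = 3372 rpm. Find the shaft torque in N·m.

P_out = 14 × 746 = 10444 W
ω = 2π × 3372/60 = 353.1 rad/s
τ = P_out/ω = 10444/353.1 = 29.6 N·m

29.6 N·m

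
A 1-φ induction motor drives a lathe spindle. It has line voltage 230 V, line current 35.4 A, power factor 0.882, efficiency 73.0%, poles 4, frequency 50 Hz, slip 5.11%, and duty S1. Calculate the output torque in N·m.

P_in = V·I·cosφ = 230 × 35.4 × 0.882 = 7181 W
P_out = η·P_in = 0.73 × 7181 = 5242 W
n_s = 120×50/4 = 1500 rpm; n = 1500×(1−0.0511) = 1423 rpm
ω = 2π×1423/60 = 149 rad/s
τ = P_out/ω = 5242/149 = 35.2 N·m

35.2 N·m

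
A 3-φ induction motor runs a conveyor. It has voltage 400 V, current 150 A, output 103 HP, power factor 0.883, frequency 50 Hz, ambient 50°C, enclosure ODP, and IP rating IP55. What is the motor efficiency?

83.7 %

P_out = 103 × 746 = 76838 W
P_in = √3·V_L·I_L·cosφ = 1.732 × 400 × 150 × 0.883 = 91761 W
η = P_out / P_in = 76838 / 91761 = 0.837 = 83.7%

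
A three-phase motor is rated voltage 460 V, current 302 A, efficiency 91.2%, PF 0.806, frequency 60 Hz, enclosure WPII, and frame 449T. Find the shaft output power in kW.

177 kW

P_in = √3·V·I·cosφ = 1.732 × 460 × 302 × 0.806 = 193931 W
P_out = η·P_in = 0.912 × 193931 = 176865 W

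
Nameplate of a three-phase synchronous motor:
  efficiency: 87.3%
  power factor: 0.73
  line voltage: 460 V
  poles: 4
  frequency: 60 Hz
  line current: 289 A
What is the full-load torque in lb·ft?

574 lb·ft

P_in = √3·V·I·cosφ = 1.732 × 460 × 289 × 0.73 = 168084 W
P_out = η·P_in = 0.873 × 168084 = 146737 W
n = n_s = 120×60/4 = 1800 rpm (synchronous)
ω = 2π×1800/60 = 188.5 rad/s
τ = P_out/ω = 146737/188.5 = 778.4 N·m
In lb·ft: 778.4/1.356 = 574 lb·ft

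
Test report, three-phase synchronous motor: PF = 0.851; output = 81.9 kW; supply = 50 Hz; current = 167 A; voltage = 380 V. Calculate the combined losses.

P_in = √3·V·I·cosφ = 1.732×380×167×0.851 = 93536 W
P_out = 81900 W
Losses = P_in − P_out = 93536 − 81900 = 11636 W

11600 W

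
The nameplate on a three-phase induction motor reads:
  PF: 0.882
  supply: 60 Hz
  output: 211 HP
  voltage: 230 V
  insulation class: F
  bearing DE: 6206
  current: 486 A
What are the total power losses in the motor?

P_in = √3·V·I·cosφ = 1.732×230×486×0.882 = 170758 W
P_out = 211×746 = 157406 W
Losses = P_in − P_out = 170758 − 157406 = 13352 W

13.4 kW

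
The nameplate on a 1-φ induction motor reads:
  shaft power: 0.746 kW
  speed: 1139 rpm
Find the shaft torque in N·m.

ω = 2π × 1139/60 = 119.3 rad/s
τ = P/ω = 746/119.3 = 6.25 N·m

6.25 N·m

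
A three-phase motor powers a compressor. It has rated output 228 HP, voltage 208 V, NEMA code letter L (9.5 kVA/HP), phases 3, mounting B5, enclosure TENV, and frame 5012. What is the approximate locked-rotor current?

S_LR = 9.5 × 228 = 2166 kVA
I_LR = S_LR/(√3·V_L) = 2166000/(1.732×208) = 6010 A

6010 A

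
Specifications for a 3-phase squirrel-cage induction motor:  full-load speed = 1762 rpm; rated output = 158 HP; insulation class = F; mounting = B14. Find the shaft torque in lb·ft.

471 lb·ft

P_out = 158 × 746 = 117868 W
ω = 2π × 1762/60 = 184.5 rad/s
τ = P_out/ω = 117868/184.5 = 638.9 N·m
In lb·ft: 638.9/1.356 = 471 lb·ft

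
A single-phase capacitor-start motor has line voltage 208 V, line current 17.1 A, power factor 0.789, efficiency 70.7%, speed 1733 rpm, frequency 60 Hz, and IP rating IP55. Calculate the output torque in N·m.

10.9 N·m

P_in = V·I·cosφ = 208 × 17.1 × 0.789 = 2806 W
P_out = η·P_in = 0.707 × 2806 = 1984 W
n = 1733 rpm
ω = 2π×1733/60 = 181.5 rad/s
τ = P_out/ω = 1984/181.5 = 10.9 N·m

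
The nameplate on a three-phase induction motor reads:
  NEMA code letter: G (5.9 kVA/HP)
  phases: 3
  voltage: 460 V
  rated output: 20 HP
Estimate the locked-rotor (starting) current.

148 A

S_LR = 5.9 × 20 = 118 kVA
I_LR = S_LR/(√3·V_L) = 118000/(1.732×460) = 148 A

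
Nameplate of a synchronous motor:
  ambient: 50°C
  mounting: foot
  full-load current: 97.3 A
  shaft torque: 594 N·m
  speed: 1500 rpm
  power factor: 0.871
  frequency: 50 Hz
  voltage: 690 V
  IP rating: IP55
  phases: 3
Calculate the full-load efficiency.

92.1 %

ω = 2π × 1500/60 = 157.1 rad/s; P_out = τω = 594 × 157.1 = 93317 W
P_in = √3·V_L·I_L·cosφ = 1.732 × 690 × 97.3 × 0.871 = 101281 W
η = P_out / P_in = 93317 / 101281 = 0.921 = 92.1%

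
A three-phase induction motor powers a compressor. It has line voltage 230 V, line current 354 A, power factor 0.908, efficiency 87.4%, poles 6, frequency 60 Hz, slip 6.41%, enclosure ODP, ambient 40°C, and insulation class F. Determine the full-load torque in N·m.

P_in = √3·V·I·cosφ = 1.732 × 230 × 354 × 0.908 = 128046 W
P_out = η·P_in = 0.874 × 128046 = 111912 W
n_s = 120×60/6 = 1200 rpm; n = 1200×(1−0.0641) = 1123 rpm
ω = 2π×1123/60 = 117.6 rad/s
τ = P_out/ω = 111912/117.6 = 952 N·m

952 N·m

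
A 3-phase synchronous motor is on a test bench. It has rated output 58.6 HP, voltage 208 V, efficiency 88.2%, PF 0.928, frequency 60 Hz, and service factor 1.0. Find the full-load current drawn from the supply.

148 A

P_out = 58.6 × 746 = 43716 W
P_in = P_out / η = 43716 / 0.882 = 49565 W
I_L = P_in / (√3·V_L·cosφ) = 49565 / (1.732 × 208 × 0.928) = 148 A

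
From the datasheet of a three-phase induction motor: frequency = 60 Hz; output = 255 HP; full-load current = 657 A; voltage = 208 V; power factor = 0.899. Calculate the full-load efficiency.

89.4 %

P_out = 255 × 746 = 190230 W
P_in = √3·V_L·I_L·cosφ = 1.732 × 208 × 657 × 0.899 = 212783 W
η = P_out / P_in = 190230 / 212783 = 0.894 = 89.4%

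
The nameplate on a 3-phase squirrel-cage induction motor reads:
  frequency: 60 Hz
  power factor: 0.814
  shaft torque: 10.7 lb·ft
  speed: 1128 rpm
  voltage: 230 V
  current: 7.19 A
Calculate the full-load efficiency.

73.5 %

τ = 10.7 lb·ft × 1.356 = 14.51 N·m
ω = 2π × 1128/60 = 118.1 rad/s; P_out = τω = 14.51 × 118.1 = 1714 W
P_in = √3·V_L·I_L·cosφ = 1.732 × 230 × 7.19 × 0.814 = 2331 W
η = P_out / P_in = 1714 / 2331 = 0.735 = 73.5%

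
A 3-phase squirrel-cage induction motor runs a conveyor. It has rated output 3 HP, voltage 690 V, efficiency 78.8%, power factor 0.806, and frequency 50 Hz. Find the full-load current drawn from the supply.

P_out = 3 × 746 = 2238 W
P_in = P_out / η = 2238 / 0.788 = 2840 W
I_L = P_in / (√3·V_L·cosφ) = 2840 / (1.732 × 690 × 0.806) = 2.95 A

2.95 A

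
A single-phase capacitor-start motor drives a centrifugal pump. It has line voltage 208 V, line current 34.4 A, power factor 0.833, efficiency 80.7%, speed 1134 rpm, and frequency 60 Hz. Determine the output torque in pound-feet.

P_in = V·I·cosφ = 208 × 34.4 × 0.833 = 5960 W
P_out = η·P_in = 0.807 × 5960 = 4810 W
n = 1134 rpm
ω = 2π×1134/60 = 118.8 rad/s
τ = P_out/ω = 4810/118.8 = 40.49 N·m
In lb·ft: 40.49/1.356 = 29.9 lb·ft

29.9 lb·ft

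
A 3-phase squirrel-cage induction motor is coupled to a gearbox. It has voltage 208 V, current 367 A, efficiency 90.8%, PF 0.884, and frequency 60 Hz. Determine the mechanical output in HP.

142 HP

P_in = √3·V·I·cosφ = 1.732 × 208 × 367 × 0.884 = 116877 W
P_out = η·P_in = 0.908 × 116877 = 106124 W
= 106124/746 = 142 HP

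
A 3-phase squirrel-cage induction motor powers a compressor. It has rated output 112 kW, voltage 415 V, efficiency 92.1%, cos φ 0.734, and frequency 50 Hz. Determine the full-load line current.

P_out = 112 kW = 112000 W
P_in = P_out / η = 112000 / 0.921 = 121607 W
I_L = P_in / (√3·V_L·cosφ) = 121607 / (1.732 × 415 × 0.734) = 230 A

230 A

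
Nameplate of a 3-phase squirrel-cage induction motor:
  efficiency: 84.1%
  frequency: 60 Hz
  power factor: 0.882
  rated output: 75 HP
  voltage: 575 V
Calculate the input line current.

P_out = 75 × 746 = 55950 W
P_in = P_out / η = 55950 / 0.841 = 66528 W
I_L = P_in / (√3·V_L·cosφ) = 66528 / (1.732 × 575 × 0.882) = 75.7 A

75.7 A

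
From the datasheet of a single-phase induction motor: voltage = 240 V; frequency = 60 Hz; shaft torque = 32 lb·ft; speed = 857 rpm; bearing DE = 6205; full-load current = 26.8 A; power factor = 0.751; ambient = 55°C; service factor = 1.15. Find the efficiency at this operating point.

80.6 %

τ = 32 lb·ft × 1.356 = 43.39 N·m
ω = 2π × 857/60 = 89.74 rad/s; P_out = τω = 43.39 × 89.74 = 3894 W
P_in = V·I·cosφ = 240 × 26.8 × 0.751 = 4830 W
η = P_out / P_in = 3894 / 4830 = 0.806 = 80.6%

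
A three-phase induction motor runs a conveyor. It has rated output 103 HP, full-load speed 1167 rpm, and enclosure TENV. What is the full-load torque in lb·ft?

464 lb·ft

P_out = 103 × 746 = 76838 W
ω = 2π × 1167/60 = 122.2 rad/s
τ = P_out/ω = 76838/122.2 = 628.8 N·m
In lb·ft: 628.8/1.356 = 464 lb·ft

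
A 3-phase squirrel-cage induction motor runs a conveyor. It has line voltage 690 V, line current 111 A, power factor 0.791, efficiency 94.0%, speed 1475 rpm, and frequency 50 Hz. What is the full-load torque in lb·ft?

471 lb·ft

P_in = √3·V·I·cosφ = 1.732 × 690 × 111 × 0.791 = 104929 W
P_out = η·P_in = 0.94 × 104929 = 98633 W
n = 1475 rpm
ω = 2π×1475/60 = 154.5 rad/s
τ = P_out/ω = 98633/154.5 = 638.4 N·m
In lb·ft: 638.4/1.356 = 471 lb·ft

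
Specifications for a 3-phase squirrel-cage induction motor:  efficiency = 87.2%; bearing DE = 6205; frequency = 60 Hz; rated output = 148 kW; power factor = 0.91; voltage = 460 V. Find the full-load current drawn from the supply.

234 A

P_out = 148 kW = 148000 W
P_in = P_out / η = 148000 / 0.872 = 169725 W
I_L = P_in / (√3·V_L·cosφ) = 169725 / (1.732 × 460 × 0.91) = 234 A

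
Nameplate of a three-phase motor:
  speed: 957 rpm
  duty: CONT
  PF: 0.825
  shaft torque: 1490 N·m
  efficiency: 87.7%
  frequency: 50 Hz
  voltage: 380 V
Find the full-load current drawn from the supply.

314 A

ω = 2π×957/60 = 100.2 rad/s; P_out = τω = 1490 × 100.2 = 149298 W
P_in = P_out / η = 149298 / 0.877 = 170237 W
I_L = P_in / (√3·V_L·cosφ) = 170237 / (1.732 × 380 × 0.825) = 314 A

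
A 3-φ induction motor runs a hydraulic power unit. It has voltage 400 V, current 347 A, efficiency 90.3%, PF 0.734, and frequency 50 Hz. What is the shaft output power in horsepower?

P_in = √3·V·I·cosφ = 1.732 × 400 × 347 × 0.734 = 176455 W
P_out = η·P_in = 0.903 × 176455 = 159339 W
= 159339/746 = 214 HP

214 HP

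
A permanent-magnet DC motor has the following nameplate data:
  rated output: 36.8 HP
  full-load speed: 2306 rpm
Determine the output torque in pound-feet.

83.8 lb·ft

P_out = 36.8 × 746 = 27453 W
ω = 2π × 2306/60 = 241.5 rad/s
τ = P_out/ω = 27453/241.5 = 113.7 N·m
In lb·ft: 113.7/1.356 = 83.8 lb·ft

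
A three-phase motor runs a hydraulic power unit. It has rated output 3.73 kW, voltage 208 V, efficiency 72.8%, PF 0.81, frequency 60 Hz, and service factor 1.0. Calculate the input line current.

P_out = 3.73 kW = 3730 W
P_in = P_out / η = 3730 / 0.728 = 5124 W
I_L = P_in / (√3·V_L·cosφ) = 5124 / (1.732 × 208 × 0.81) = 17.6 A

17.6 A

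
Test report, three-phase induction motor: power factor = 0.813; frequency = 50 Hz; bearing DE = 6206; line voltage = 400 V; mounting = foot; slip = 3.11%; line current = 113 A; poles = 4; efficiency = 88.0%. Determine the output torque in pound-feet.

271 lb·ft

P_in = √3·V·I·cosφ = 1.732 × 400 × 113 × 0.813 = 63647 W
P_out = η·P_in = 0.88 × 63647 = 56009 W
n_s = 120×50/4 = 1500 rpm; n = 1500×(1−0.0311) = 1453 rpm
ω = 2π×1453/60 = 152.2 rad/s
τ = P_out/ω = 56009/152.2 = 368 N·m
In lb·ft: 368/1.356 = 271 lb·ft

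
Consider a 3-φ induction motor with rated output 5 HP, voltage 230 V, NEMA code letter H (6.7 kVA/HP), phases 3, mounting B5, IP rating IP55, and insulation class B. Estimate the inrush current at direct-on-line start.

S_LR = 6.7 × 5 = 33.5 kVA
I_LR = S_LR/(√3·V_L) = 33500/(1.732×230) = 84.1 A

84.1 A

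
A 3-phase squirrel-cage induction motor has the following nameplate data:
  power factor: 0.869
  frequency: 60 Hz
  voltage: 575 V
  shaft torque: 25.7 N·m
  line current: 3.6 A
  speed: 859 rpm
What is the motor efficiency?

74.2 %

ω = 2π × 859/60 = 89.95 rad/s; P_out = τω = 25.7 × 89.95 = 2312 W
P_in = √3·V_L·I_L·cosφ = 1.732 × 575 × 3.6 × 0.869 = 3116 W
η = P_out / P_in = 2312 / 3116 = 0.742 = 74.2%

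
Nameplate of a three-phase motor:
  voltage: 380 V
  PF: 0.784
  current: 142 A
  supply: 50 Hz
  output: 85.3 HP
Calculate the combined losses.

9.64 kW

P_in = √3·V·I·cosφ = 1.732×380×142×0.784 = 73272 W
P_out = 85.3×746 = 63634 W
Losses = P_in − P_out = 73272 − 63634 = 9638 W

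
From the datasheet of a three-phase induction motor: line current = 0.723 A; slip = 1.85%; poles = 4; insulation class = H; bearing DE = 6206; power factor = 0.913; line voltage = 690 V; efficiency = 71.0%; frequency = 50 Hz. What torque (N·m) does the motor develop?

3.63 N·m

P_in = √3·V·I·cosφ = 1.732 × 690 × 0.723 × 0.913 = 789 W
P_out = η·P_in = 0.71 × 789 = 560 W
n_s = 120×50/4 = 1500 rpm; n = 1500×(1−0.0185) = 1472 rpm
ω = 2π×1472/60 = 154.1 rad/s
τ = P_out/ω = 560/154.1 = 3.63 N·m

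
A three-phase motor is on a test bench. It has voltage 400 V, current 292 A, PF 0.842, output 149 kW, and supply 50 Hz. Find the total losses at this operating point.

21300 W

P_in = √3·V·I·cosφ = 1.732×400×292×0.842 = 170335 W
P_out = 149000 W
Losses = P_in − P_out = 170335 − 149000 = 21335 W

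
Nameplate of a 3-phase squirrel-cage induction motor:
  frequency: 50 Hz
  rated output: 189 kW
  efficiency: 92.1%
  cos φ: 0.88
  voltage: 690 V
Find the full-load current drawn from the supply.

P_out = 189 kW = 189000 W
P_in = P_out / η = 189000 / 0.921 = 205212 W
I_L = P_in / (√3·V_L·cosφ) = 205212 / (1.732 × 690 × 0.88) = 195 A

195 A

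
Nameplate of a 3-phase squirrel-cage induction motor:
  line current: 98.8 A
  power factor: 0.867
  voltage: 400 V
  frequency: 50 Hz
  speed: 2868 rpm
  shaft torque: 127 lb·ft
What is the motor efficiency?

87.1 %

τ = 127 lb·ft × 1.356 = 172.2 N·m
ω = 2π × 2868/60 = 300.3 rad/s; P_out = τω = 172.2 × 300.3 = 51712 W
P_in = √3·V_L·I_L·cosφ = 1.732 × 400 × 98.8 × 0.867 = 59345 W
η = P_out / P_in = 51712 / 59345 = 0.871 = 87.1%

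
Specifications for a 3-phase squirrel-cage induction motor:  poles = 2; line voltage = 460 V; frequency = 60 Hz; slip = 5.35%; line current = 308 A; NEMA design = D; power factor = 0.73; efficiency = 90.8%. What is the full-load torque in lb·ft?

P_in = √3·V·I·cosφ = 1.732 × 460 × 308 × 0.73 = 179135 W
P_out = η·P_in = 0.908 × 179135 = 162655 W
n_s = 120×60/2 = 3600 rpm; n = 3600×(1−0.0535) = 3407 rpm
ω = 2π×3407/60 = 356.8 rad/s
τ = P_out/ω = 162655/356.8 = 455.9 N·m
In lb·ft: 455.9/1.356 = 336 lb·ft

336 lb·ft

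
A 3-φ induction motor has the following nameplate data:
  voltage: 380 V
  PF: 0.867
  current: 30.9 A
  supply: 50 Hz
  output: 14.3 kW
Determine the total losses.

P_in = √3·V·I·cosφ = 1.732×380×30.9×0.867 = 17632 W
P_out = 14300 W
Losses = P_in − P_out = 17632 − 14300 = 3332 W

3.33 kW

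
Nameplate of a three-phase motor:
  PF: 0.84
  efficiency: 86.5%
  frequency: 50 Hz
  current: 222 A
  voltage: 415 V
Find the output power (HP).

P_in = √3·V·I·cosφ = 1.732 × 415 × 222 × 0.84 = 134038 W
P_out = η·P_in = 0.865 × 134038 = 115943 W
= 115943/746 = 155 HP

155 HP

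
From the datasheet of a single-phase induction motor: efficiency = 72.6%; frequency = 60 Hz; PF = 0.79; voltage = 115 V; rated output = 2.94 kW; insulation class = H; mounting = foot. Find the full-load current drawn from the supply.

P_out = 2.94 kW = 2940 W
P_in = P_out / η = 2940 / 0.726 = 4050 W
I = P_in / (V·cosφ) = 4050 / (115 × 0.79) = 44.6 A

44.6 A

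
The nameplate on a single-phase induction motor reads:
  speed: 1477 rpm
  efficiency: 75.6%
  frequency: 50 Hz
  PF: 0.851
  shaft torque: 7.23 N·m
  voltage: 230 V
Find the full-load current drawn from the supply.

7.56 A

ω = 2π×1477/60 = 154.7 rad/s; P_out = τω = 7.23 × 154.7 = 1118 W
P_in = P_out / η = 1118 / 0.756 = 1479 W
I = P_in / (V·cosφ) = 1479 / (230 × 0.851) = 7.56 A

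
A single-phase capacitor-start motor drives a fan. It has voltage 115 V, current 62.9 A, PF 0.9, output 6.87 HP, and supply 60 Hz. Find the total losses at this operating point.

1.39 kW

P_in = V·I·cosφ = 115×62.9×0.9 = 6510 W
P_out = 6.87×746 = 5125 W
Losses = P_in − P_out = 6510 − 5125 = 1385 W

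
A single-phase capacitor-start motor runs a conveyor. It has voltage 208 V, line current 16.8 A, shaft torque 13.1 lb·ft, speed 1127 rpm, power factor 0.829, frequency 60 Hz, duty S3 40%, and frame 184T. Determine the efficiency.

τ = 13.1 lb·ft × 1.356 = 17.76 N·m
ω = 2π × 1127/60 = 118 rad/s; P_out = τω = 17.76 × 118 = 2096 W
P_in = V·I·cosφ = 208 × 16.8 × 0.829 = 2897 W
η = P_out / P_in = 2096 / 2897 = 0.724 = 72.4%

72.4 %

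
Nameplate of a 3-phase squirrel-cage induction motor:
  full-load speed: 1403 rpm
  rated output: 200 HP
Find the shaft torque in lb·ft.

749 lb·ft

P_out = 200 × 746 = 149200 W
ω = 2π × 1403/60 = 146.9 rad/s
τ = P_out/ω = 149200/146.9 = 1016 N·m
In lb·ft: 1016/1.356 = 749 lb·ft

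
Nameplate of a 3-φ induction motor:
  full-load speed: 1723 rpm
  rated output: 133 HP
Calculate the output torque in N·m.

P_out = 133 × 746 = 99218 W
ω = 2π × 1723/60 = 180.4 rad/s
τ = P_out/ω = 99218/180.4 = 550 N·m

550 N·m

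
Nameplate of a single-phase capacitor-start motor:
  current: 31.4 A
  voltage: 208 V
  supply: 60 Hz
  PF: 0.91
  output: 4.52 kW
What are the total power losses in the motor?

1.42 kW

P_in = V·I·cosφ = 208×31.4×0.91 = 5943 W
P_out = 4520 W
Losses = P_in − P_out = 5943 − 4520 = 1423 W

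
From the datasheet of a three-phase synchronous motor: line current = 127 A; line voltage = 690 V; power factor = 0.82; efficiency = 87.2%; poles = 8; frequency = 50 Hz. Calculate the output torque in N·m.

P_in = √3·V·I·cosφ = 1.732 × 690 × 127 × 0.82 = 124456 W
P_out = η·P_in = 0.872 × 124456 = 108526 W
n = n_s = 120×50/8 = 750 rpm (synchronous)
ω = 2π×750/60 = 78.54 rad/s
τ = P_out/ω = 108526/78.54 = 1380 N·m

1380 N·m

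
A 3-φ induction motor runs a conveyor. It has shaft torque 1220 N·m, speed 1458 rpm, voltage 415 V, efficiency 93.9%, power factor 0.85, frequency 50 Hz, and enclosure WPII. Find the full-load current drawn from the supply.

325 A

ω = 2π×1458/60 = 152.7 rad/s; P_out = τω = 1220 × 152.7 = 186294 W
P_in = P_out / η = 186294 / 0.939 = 198396 W
I_L = P_in / (√3·V_L·cosφ) = 198396 / (1.732 × 415 × 0.85) = 325 A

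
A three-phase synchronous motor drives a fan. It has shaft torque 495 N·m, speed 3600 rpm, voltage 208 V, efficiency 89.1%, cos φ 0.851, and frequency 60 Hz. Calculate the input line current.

683 A

ω = 2π×3600/60 = 377 rad/s; P_out = τω = 495 × 377 = 186615 W
P_in = P_out / η = 186615 / 0.891 = 209444 W
I_L = P_in / (√3·V_L·cosφ) = 209444 / (1.732 × 208 × 0.851) = 683 A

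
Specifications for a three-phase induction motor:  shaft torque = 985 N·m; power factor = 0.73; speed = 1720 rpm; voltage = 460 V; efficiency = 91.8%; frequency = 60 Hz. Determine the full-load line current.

ω = 2π×1720/60 = 180.1 rad/s; P_out = τω = 985 × 180.1 = 177399 W
P_in = P_out / η = 177399 / 0.918 = 193245 W
I_L = P_in / (√3·V_L·cosφ) = 193245 / (1.732 × 460 × 0.73) = 332 A

332 A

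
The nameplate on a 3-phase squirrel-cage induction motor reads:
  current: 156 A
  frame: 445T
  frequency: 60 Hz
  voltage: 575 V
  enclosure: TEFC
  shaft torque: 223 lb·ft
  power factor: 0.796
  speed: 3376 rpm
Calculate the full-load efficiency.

86.4 %

τ = 223 lb·ft × 1.356 = 302.4 N·m
ω = 2π × 3376/60 = 353.5 rad/s; P_out = τω = 302.4 × 353.5 = 106898 W
P_in = √3·V_L·I_L·cosφ = 1.732 × 575 × 156 × 0.796 = 123667 W
η = P_out / P_in = 106898 / 123667 = 0.864 = 86.4%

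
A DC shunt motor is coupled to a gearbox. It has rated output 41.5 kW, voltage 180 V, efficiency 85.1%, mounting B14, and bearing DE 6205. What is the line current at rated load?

271 A

P_out = 41.5 kW = 41500 W
P_in = P_out / η = 41500 / 0.851 = 48766 W
I = P_in / V = 48766 / 180 = 271 A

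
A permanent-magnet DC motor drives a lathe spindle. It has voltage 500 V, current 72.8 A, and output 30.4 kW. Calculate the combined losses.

6 kW

P_in = V·I = 500×72.8 = 36400 W
P_out = 30400 W
Losses = P_in − P_out = 36400 − 30400 = 6000 W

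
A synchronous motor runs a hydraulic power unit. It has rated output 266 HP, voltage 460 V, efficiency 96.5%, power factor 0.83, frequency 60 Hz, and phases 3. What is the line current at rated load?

P_out = 266 × 746 = 198436 W
P_in = P_out / η = 198436 / 0.965 = 205633 W
I_L = P_in / (√3·V_L·cosφ) = 205633 / (1.732 × 460 × 0.83) = 311 A

311 A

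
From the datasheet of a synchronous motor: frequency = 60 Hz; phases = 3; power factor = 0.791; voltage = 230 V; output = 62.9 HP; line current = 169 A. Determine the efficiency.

88.1 %

P_out = 62.9 × 746 = 46923 W
P_in = √3·V_L·I_L·cosφ = 1.732 × 230 × 169 × 0.791 = 53252 W
η = P_out / P_in = 46923 / 53252 = 0.881 = 88.1%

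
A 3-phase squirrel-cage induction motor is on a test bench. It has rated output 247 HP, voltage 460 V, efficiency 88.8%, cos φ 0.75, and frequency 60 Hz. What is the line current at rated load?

347 A

P_out = 247 × 746 = 184262 W
P_in = P_out / η = 184262 / 0.888 = 207502 W
I_L = P_in / (√3·V_L·cosφ) = 207502 / (1.732 × 460 × 0.75) = 347 A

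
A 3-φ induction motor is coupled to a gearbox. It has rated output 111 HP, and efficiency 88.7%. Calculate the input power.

P_out = 111 × 746 = 82806 W
P_in = P_out/η = 82806/0.887 = 93355 W = 93.4 kW

93.4 kW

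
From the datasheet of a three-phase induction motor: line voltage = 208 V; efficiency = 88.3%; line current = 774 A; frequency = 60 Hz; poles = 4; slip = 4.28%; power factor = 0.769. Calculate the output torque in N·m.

1050 N·m

P_in = √3·V·I·cosφ = 1.732 × 208 × 774 × 0.769 = 214427 W
P_out = η·P_in = 0.883 × 214427 = 189339 W
n_s = 120×60/4 = 1800 rpm; n = 1800×(1−0.0428) = 1723 rpm
ω = 2π×1723/60 = 180.4 rad/s
τ = P_out/ω = 189339/180.4 = 1050 N·m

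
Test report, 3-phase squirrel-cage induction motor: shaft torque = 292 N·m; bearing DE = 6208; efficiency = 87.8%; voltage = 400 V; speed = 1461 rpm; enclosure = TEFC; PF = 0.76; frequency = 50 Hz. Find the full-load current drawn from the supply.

96.6 A

ω = 2π×1461/60 = 153 rad/s; P_out = τω = 292 × 153 = 44676 W
P_in = P_out / η = 44676 / 0.878 = 50884 W
I_L = P_in / (√3·V_L·cosφ) = 50884 / (1.732 × 400 × 0.76) = 96.6 A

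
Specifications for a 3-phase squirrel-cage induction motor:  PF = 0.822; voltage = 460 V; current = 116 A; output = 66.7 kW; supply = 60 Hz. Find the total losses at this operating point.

9.27 kW

P_in = √3·V·I·cosφ = 1.732×460×116×0.822 = 75969 W
P_out = 66700 W
Losses = P_in − P_out = 75969 − 66700 = 9269 W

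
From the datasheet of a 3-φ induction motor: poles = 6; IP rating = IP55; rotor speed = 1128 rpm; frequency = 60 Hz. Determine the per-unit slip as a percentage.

6.00 %

n_s = 120f/p = 120×60/6 = 1200 rpm
s = (n_s − n)/n_s = (1200 − 1128)/1200 = 0.0600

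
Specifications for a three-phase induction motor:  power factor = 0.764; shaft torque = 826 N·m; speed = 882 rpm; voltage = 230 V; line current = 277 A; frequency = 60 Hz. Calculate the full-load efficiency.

90.5 %

ω = 2π × 882/60 = 92.36 rad/s; P_out = τω = 826 × 92.36 = 76289 W
P_in = √3·V_L·I_L·cosφ = 1.732 × 230 × 277 × 0.764 = 84304 W
η = P_out / P_in = 76289 / 84304 = 0.905 = 90.5%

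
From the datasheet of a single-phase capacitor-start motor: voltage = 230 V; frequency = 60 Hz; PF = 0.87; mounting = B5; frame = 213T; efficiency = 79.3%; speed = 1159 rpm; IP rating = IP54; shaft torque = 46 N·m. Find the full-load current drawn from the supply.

ω = 2π×1159/60 = 121.4 rad/s; P_out = τω = 46 × 121.4 = 5584 W
P_in = P_out / η = 5584 / 0.793 = 7042 W
I = P_in / (V·cosφ) = 7042 / (230 × 0.87) = 35.2 A

35.2 A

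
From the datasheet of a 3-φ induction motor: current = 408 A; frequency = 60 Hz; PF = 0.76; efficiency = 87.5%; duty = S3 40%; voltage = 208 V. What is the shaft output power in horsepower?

P_in = √3·V·I·cosφ = 1.732 × 208 × 408 × 0.76 = 111708 W
P_out = η·P_in = 0.875 × 111708 = 97745 W
= 97745/746 = 131 HP

131 HP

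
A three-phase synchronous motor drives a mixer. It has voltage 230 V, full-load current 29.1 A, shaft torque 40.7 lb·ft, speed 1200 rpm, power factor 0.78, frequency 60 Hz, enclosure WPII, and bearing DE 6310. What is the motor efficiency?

76.7 %

τ = 40.7 lb·ft × 1.356 = 55.19 N·m
ω = 2π × 1200/60 = 125.7 rad/s; P_out = τω = 55.19 × 125.7 = 6937 W
P_in = √3·V_L·I_L·cosφ = 1.732 × 230 × 29.1 × 0.78 = 9042 W
η = P_out / P_in = 6937 / 9042 = 0.767 = 76.7%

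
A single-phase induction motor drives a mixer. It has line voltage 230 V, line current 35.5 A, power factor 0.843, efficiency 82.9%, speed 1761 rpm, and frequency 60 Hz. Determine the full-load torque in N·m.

P_in = V·I·cosφ = 230 × 35.5 × 0.843 = 6883 W
P_out = η·P_in = 0.829 × 6883 = 5706 W
n = 1761 rpm
ω = 2π×1761/60 = 184.4 rad/s
τ = P_out/ω = 5706/184.4 = 30.9 N·m

30.9 N·m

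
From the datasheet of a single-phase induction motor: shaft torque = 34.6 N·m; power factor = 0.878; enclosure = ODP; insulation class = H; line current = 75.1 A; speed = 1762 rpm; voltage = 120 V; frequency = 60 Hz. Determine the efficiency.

80.7 %

ω = 2π × 1762/60 = 184.5 rad/s; P_out = τω = 34.6 × 184.5 = 6384 W
P_in = V·I·cosφ = 120 × 75.1 × 0.878 = 7913 W
η = P_out / P_in = 6384 / 7913 = 0.807 = 80.7%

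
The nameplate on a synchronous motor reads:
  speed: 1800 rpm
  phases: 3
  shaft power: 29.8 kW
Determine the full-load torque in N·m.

158 N·m

ω = 2π × 1800/60 = 188.5 rad/s
τ = P/ω = 29800/188.5 = 158 N·m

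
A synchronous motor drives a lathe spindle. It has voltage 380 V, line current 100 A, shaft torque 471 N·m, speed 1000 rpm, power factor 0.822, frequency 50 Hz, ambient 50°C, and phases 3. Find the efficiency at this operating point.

91.2 %

ω = 2π × 1000/60 = 104.7 rad/s; P_out = τω = 471 × 104.7 = 49314 W
P_in = √3·V_L·I_L·cosφ = 1.732 × 380 × 100 × 0.822 = 54101 W
η = P_out / P_in = 49314 / 54101 = 0.912 = 91.2%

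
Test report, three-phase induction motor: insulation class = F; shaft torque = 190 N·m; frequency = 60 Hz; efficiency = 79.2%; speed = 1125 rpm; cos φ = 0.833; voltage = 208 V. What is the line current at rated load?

94.2 A

ω = 2π×1125/60 = 117.8 rad/s; P_out = τω = 190 × 117.8 = 22382 W
P_in = P_out / η = 22382 / 0.792 = 28260 W
I_L = P_in / (√3·V_L·cosφ) = 28260 / (1.732 × 208 × 0.833) = 94.2 A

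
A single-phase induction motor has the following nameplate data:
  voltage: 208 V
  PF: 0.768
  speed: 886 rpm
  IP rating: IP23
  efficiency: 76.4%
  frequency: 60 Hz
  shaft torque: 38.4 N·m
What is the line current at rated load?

ω = 2π×886/60 = 92.78 rad/s; P_out = τω = 38.4 × 92.78 = 3563 W
P_in = P_out / η = 3563 / 0.764 = 4664 W
I = P_in / (V·cosφ) = 4664 / (208 × 0.768) = 29.2 A

29.2 A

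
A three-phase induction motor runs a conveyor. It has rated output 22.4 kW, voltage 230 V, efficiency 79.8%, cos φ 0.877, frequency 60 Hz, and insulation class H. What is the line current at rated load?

P_out = 22.4 kW = 22400 W
P_in = P_out / η = 22400 / 0.798 = 28070 W
I_L = P_in / (√3·V_L·cosφ) = 28070 / (1.732 × 230 × 0.877) = 80.3 A

80.3 A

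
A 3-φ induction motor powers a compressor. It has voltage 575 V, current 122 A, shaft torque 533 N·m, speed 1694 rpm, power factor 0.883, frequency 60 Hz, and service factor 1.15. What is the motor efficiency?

88.1 %

ω = 2π × 1694/60 = 177.4 rad/s; P_out = τω = 533 × 177.4 = 94554 W
P_in = √3·V_L·I_L·cosφ = 1.732 × 575 × 122 × 0.883 = 107284 W
η = P_out / P_in = 94554 / 107284 = 0.881 = 88.1%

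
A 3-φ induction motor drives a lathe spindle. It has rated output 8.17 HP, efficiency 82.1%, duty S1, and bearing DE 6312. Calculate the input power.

P_out = 8.17 × 746 = 6095 W
P_in = P_out/η = 6095/0.821 = 7424 W = 7.42 kW

7.42 kW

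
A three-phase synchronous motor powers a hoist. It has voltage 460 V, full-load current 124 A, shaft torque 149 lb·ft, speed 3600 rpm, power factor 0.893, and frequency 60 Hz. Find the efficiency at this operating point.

τ = 149 lb·ft × 1.356 = 202 N·m
ω = 2π × 3600/60 = 377 rad/s; P_out = τω = 202 × 377 = 76154 W
P_in = √3·V_L·I_L·cosφ = 1.732 × 460 × 124 × 0.893 = 88222 W
η = P_out / P_in = 76154 / 88222 = 0.863 = 86.3%

86.3 %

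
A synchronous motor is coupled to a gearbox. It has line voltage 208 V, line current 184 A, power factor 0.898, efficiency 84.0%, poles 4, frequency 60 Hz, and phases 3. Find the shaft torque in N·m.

265 N·m

P_in = √3·V·I·cosφ = 1.732 × 208 × 184 × 0.898 = 59526 W
P_out = η·P_in = 0.84 × 59526 = 50002 W
n = n_s = 120×60/4 = 1800 rpm (synchronous)
ω = 2π×1800/60 = 188.5 rad/s
τ = P_out/ω = 50002/188.5 = 265 N·m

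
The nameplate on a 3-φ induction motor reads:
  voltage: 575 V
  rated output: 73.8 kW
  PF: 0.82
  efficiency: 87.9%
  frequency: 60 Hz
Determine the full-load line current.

103 A

P_out = 73.8 kW = 73800 W
P_in = P_out / η = 73800 / 0.879 = 83959 W
I_L = P_in / (√3·V_L·cosφ) = 83959 / (1.732 × 575 × 0.82) = 103 A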